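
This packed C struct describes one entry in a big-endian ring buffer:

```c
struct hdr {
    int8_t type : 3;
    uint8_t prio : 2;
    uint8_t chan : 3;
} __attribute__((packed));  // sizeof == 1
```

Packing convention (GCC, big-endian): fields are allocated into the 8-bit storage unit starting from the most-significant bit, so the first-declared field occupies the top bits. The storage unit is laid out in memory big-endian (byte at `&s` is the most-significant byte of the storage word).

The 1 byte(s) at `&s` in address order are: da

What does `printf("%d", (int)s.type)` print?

-2

[0]=0xda (big-endian) → word 0xda
type:3 @ bit 5 → (0xda>>5)&0x7 = 0x6  ←
prio:2 @ bit 3 → (0xda>>3)&0x3 = 0x3
chan:3 @ bit 0 → (0xda>>0)&0x7 = 0x2
type signed 3b, MSB=1: 6 - 8 = -2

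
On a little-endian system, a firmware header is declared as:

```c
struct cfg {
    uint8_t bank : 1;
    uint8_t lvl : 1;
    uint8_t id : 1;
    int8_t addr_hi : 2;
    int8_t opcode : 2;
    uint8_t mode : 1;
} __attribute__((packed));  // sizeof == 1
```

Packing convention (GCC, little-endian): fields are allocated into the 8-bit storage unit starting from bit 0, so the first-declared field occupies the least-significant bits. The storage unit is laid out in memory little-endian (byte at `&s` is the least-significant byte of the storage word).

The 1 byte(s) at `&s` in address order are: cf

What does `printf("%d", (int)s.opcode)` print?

-2

[0]=0xcf (little-endian) → word 0xcf
bank:1 @ bit 0 → (0xcf>>0)&0x1 = 0x1
lvl:1 @ bit 1 → (0xcf>>1)&0x1 = 0x1
id:1 @ bit 2 → (0xcf>>2)&0x1 = 0x1
addr_hi:2 @ bit 3 → (0xcf>>3)&0x3 = 0x1
opcode:2 @ bit 5 → (0xcf>>5)&0x3 = 0x2  ←
mode:1 @ bit 7 → (0xcf>>7)&0x1 = 0x1
opcode signed 2b, MSB=1: 2 - 4 = -2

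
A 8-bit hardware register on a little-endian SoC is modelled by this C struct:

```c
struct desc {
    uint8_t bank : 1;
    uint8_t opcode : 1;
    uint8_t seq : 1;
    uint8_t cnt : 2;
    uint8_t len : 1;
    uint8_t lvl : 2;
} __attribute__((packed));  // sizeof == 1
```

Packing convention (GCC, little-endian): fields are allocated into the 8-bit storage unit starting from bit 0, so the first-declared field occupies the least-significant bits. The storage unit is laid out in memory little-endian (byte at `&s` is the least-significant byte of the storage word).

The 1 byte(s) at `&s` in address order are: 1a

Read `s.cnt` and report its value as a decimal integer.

3

[0]=0x1a (little-endian) → word 0x1a
bank [0+:1] = (word>>0) & 0x1 = 0
opcode [1+:1] = (word>>1) & 0x1 = 1
seq [2+:1] = (word>>2) & 0x1 = 0
cnt [3+:2] = (word>>3) & 0x3 = 3  ←
len [5+:1] = (word>>5) & 0x1 = 0
lvl [6+:2] = (word>>6) & 0x3 = 0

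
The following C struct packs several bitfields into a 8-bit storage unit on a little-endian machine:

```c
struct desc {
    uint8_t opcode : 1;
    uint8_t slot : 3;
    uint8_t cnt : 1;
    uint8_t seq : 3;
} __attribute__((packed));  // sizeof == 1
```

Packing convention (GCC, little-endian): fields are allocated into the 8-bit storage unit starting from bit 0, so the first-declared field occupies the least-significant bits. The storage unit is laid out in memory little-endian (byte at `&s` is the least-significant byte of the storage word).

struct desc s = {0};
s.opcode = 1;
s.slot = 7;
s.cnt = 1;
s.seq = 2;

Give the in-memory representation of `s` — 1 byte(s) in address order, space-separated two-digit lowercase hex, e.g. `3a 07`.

[0+:1] opcode=1 & 0x1 = 0x1; word=0x01
[1+:3] slot=7 & 0x7 = 0x7; word=0x0f
[4+:1] cnt=1 & 0x1 = 0x1; word=0x1f
[5+:3] seq=2 & 0x7 = 0x2; word=0x5f
word = 0x5f → little-endian bytes:
  [0]=0x5f

5f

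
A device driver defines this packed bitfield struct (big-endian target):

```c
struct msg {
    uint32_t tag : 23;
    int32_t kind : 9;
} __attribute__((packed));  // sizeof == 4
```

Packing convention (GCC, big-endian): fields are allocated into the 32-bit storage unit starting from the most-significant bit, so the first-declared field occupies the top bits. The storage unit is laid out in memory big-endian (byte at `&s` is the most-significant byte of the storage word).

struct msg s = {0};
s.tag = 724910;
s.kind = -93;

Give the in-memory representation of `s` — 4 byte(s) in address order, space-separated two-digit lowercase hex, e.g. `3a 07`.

16 1f 5d a3

[9+:23] tag=724910 & 0x7fffff = 0xb0fae; word=0x161f5c00
[0+:9] kind=-93 & 0x1ff = 0x1a3; word=0x161f5da3
word = 0x161f5da3 → big-endian bytes:
  [0]=0x16  [1]=0x1f  [2]=0x5d  [3]=0xa3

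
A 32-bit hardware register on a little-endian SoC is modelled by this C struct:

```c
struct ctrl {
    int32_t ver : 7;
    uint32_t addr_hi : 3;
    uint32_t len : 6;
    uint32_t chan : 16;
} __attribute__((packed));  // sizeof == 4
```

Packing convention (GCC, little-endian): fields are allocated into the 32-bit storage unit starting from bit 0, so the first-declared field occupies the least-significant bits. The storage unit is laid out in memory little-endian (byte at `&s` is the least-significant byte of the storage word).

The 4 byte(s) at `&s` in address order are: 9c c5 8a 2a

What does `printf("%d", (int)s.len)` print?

49

[0]=0x9c [1]=0xc5 [2]=0x8a [3]=0x2a (little-endian) → word 0x2a8ac59c
ver [0+:7] = (word>>0) & 0x7f = 28
addr_hi [7+:3] = (word>>7) & 0x7 = 3
len [10+:6] = (word>>10) & 0x3f = 49  ←
chan [16+:16] = (word>>16) & 0xffff = 10890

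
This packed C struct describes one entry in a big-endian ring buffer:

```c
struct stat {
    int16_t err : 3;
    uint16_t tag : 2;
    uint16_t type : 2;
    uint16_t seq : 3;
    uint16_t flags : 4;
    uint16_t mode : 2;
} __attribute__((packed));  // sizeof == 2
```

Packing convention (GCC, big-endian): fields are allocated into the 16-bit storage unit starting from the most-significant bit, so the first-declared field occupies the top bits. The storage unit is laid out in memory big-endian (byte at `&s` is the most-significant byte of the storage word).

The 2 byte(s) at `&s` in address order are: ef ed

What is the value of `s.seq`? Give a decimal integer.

7

[0]=0xef [1]=0xed (big-endian) → word 0xefed
err:3 @ bit 13 → (0xefed>>13)&0x7 = 0x7
tag:2 @ bit 11 → (0xefed>>11)&0x3 = 0x1
type:2 @ bit 9 → (0xefed>>9)&0x3 = 0x3
seq:3 @ bit 6 → (0xefed>>6)&0x7 = 0x7  ←
flags:4 @ bit 2 → (0xefed>>2)&0xf = 0xb
mode:2 @ bit 0 → (0xefed>>0)&0x3 = 0x1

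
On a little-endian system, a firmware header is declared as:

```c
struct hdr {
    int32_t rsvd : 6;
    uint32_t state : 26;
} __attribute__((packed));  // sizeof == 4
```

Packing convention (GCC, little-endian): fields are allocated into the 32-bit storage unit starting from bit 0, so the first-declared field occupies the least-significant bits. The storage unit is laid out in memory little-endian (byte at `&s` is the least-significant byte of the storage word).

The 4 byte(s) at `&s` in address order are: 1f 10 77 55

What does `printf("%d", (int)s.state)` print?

22404160

[0]=0x1f [1]=0x10 [2]=0x77 [3]=0x55 (little-endian) → word 0x5577101f
rsvd [0+:6] = (word>>0) & 0x3f = 31
state [6+:26] = (word>>6) & 0x3ffffff = 22404160  ←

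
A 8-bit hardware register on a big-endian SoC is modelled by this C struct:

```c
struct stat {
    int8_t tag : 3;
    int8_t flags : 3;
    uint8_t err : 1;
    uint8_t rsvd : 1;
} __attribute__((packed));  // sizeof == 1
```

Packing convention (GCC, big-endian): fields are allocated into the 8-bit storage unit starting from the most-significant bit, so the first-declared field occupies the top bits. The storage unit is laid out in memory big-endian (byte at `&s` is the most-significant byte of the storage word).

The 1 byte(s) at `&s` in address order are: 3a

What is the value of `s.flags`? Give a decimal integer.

-2

[0]=0x3a (big-endian) → word 0x3a
tag:3 @ bit 5 → (0x3a>>5)&0x7 = 0x1
flags:3 @ bit 2 → (0x3a>>2)&0x7 = 0x6  ←
err:1 @ bit 1 → (0x3a>>1)&0x1 = 0x1
rsvd:1 @ bit 0 → (0x3a>>0)&0x1 = 0x0
flags signed 3b, MSB=1: 6 - 8 = -2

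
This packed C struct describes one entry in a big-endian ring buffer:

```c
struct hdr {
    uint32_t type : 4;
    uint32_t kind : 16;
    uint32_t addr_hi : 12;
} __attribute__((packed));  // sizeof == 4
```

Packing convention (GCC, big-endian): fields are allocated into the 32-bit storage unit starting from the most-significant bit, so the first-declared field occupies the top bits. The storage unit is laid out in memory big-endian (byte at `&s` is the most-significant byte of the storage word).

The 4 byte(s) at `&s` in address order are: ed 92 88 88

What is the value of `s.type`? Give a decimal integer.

[0]=0xed [1]=0x92 [2]=0x88 [3]=0x88 (big-endian) → word 0xed928888
type:4 @ bit 28 → (0xed928888>>28)&0xf = 0xe  ←
kind:16 @ bit 12 → (0xed928888>>12)&0xffff = 0xd928
addr_hi:12 @ bit 0 → (0xed928888>>0)&0xfff = 0x888

14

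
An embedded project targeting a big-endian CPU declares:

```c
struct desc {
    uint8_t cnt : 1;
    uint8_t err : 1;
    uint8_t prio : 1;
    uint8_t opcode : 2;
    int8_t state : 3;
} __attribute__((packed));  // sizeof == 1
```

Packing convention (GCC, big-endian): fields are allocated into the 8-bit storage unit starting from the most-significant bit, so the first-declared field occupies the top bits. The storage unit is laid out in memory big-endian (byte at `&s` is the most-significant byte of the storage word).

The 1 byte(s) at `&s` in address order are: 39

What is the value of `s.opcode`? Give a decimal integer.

3

[0]=0x39 (big-endian) → word 0x39
cnt:1 @ bit 7 → (0x39>>7)&0x1 = 0x0
err:1 @ bit 6 → (0x39>>6)&0x1 = 0x0
prio:1 @ bit 5 → (0x39>>5)&0x1 = 0x1
opcode:2 @ bit 3 → (0x39>>3)&0x3 = 0x3  ←
state:3 @ bit 0 → (0x39>>0)&0x7 = 0x1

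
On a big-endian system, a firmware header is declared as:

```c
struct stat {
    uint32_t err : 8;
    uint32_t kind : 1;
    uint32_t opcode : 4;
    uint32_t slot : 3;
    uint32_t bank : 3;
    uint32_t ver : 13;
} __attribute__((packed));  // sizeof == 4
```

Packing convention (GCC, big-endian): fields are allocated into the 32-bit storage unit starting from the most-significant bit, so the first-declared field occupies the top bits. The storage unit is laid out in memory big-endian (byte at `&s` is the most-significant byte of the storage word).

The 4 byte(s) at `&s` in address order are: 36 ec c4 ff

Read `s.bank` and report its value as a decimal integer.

[0]=0x36 [1]=0xec [2]=0xc4 [3]=0xff (big-endian) → word 0x36ecc4ff
err [24+:8] = (word>>24) & 0xff = 54
kind [23+:1] = (word>>23) & 0x1 = 1
opcode [19+:4] = (word>>19) & 0xf = 13
slot [16+:3] = (word>>16) & 0x7 = 4
bank [13+:3] = (word>>13) & 0x7 = 6  ←
ver [0+:13] = (word>>0) & 0x1fff = 1279

6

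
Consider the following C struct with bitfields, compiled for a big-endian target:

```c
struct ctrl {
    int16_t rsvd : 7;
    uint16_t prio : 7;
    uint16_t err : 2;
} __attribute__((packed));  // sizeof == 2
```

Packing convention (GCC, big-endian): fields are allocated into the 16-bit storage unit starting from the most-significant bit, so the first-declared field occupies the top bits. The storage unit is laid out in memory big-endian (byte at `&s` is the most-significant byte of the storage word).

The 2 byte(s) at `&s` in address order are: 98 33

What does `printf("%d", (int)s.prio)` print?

12

[0]=0x98 [1]=0x33 (big-endian) → word 0x9833
rsvd:7 @ bit 9 → (0x9833>>9)&0x7f = 0x4c
prio:7 @ bit 2 → (0x9833>>2)&0x7f = 0xc  ←
err:2 @ bit 0 → (0x9833>>0)&0x3 = 0x3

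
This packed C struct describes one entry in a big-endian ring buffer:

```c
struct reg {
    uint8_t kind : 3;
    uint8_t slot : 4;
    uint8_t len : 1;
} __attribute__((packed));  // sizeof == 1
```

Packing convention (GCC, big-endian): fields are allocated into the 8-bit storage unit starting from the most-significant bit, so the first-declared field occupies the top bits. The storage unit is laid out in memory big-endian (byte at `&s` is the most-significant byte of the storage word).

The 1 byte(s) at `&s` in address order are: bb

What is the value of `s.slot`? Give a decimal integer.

[0]=0xbb (big-endian) → word 0xbb
kind:3 @ bit 5 → (0xbb>>5)&0x7 = 0x5
slot:4 @ bit 1 → (0xbb>>1)&0xf = 0xd  ←
len:1 @ bit 0 → (0xbb>>0)&0x1 = 0x1

13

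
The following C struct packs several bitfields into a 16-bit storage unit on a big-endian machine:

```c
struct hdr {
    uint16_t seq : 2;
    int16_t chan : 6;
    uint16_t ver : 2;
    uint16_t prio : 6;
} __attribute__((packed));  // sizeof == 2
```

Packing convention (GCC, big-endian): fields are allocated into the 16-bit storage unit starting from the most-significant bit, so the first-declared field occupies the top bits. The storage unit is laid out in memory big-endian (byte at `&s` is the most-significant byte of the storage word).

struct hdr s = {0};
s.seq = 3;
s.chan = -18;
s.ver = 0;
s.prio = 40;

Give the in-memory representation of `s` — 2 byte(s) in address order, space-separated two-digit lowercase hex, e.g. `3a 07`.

ee 28

seq:2 = 3 → 0x3 << 14 → word 0xc000
chan:6 = -18 → 0x2e << 8 → word 0xee00
ver:2 = 0 → 0x0 << 6 → word 0xee00
prio:6 = 40 → 0x28 << 0 → word 0xee28
word = 0xee28 → big-endian bytes:
  [0]=0xee  [1]=0x28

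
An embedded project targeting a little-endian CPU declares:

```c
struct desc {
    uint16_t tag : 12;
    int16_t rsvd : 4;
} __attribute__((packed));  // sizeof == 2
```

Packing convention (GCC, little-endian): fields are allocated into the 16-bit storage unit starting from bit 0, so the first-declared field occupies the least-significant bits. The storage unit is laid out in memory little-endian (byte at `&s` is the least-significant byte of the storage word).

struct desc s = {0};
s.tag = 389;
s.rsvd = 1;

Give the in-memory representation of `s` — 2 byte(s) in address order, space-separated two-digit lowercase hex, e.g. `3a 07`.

tag:12 = 389 → 0x185 << 0 → word 0x0185
rsvd:4 = 1 → 0x1 << 12 → word 0x1185
word = 0x1185 → little-endian bytes:
  [0]=0x85  [1]=0x11

85 11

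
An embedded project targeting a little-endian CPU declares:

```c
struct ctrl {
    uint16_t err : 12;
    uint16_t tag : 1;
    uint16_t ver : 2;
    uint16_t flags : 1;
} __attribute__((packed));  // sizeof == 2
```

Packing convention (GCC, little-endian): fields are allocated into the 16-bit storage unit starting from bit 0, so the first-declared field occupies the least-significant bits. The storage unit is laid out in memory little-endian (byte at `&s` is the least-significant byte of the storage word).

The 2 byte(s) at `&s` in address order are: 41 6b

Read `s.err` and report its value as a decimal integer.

[0]=0x41 [1]=0x6b (little-endian) → word 0x6b41
err:12 @ bit 0 → (0x6b41>>0)&0xfff = 0xb41  ←
tag:1 @ bit 12 → (0x6b41>>12)&0x1 = 0x0
ver:2 @ bit 13 → (0x6b41>>13)&0x3 = 0x3
flags:1 @ bit 15 → (0x6b41>>15)&0x1 = 0x0

2881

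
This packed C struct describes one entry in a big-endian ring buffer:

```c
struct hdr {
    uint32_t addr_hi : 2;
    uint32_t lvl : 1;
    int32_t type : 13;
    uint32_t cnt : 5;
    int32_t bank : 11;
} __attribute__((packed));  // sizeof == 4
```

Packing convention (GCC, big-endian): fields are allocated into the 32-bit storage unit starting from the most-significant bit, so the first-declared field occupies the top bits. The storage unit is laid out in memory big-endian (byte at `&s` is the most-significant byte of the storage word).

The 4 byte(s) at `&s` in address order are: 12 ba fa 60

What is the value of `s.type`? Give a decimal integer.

[0]=0x12 [1]=0xba [2]=0xfa [3]=0x60 (big-endian) → word 0x12bafa60
addr_hi:2 @ bit 30 → (0x12bafa60>>30)&0x3 = 0x0
lvl:1 @ bit 29 → (0x12bafa60>>29)&0x1 = 0x0
type:13 @ bit 16 → (0x12bafa60>>16)&0x1fff = 0x12ba  ←
cnt:5 @ bit 11 → (0x12bafa60>>11)&0x1f = 0x1f
bank:11 @ bit 0 → (0x12bafa60>>0)&0x7ff = 0x260
type signed 13b, MSB=1: 4794 - 8192 = -3398

-3398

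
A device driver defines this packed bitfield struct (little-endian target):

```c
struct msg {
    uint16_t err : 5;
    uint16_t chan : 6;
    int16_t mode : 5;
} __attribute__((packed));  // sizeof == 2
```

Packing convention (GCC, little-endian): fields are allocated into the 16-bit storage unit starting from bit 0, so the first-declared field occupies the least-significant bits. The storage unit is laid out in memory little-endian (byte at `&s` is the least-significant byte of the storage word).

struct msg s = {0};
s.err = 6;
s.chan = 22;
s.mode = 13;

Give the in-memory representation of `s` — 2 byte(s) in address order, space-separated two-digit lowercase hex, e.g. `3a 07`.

c6 6a

err:5 = 6 → 0x6 << 0 → word 0x0006
chan:6 = 22 → 0x16 << 5 → word 0x02c6
mode:5 = 13 → 0xd << 11 → word 0x6ac6
word = 0x6ac6 → little-endian bytes:
  [0]=0xc6  [1]=0x6a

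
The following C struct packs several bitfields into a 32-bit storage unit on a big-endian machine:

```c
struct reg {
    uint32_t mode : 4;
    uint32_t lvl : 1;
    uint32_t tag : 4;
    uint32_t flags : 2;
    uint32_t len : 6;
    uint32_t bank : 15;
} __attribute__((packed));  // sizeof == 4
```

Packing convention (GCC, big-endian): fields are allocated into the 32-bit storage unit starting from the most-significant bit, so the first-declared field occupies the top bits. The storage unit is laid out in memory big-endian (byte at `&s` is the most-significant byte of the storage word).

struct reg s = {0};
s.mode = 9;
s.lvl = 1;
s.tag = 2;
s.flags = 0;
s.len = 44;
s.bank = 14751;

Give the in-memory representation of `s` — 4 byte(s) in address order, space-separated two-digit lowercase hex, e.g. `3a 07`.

99 16 39 9f

mode:4 = 9 → 0x9 << 28 → word 0x90000000
lvl:1 = 1 → 0x1 << 27 → word 0x98000000
tag:4 = 2 → 0x2 << 23 → word 0x99000000
flags:2 = 0 → 0x0 << 21 → word 0x99000000
len:6 = 44 → 0x2c << 15 → word 0x99160000
bank:15 = 14751 → 0x399f << 0 → word 0x9916399f
word = 0x9916399f → big-endian bytes:
  [0]=0x99  [1]=0x16  [2]=0x39  [3]=0x9f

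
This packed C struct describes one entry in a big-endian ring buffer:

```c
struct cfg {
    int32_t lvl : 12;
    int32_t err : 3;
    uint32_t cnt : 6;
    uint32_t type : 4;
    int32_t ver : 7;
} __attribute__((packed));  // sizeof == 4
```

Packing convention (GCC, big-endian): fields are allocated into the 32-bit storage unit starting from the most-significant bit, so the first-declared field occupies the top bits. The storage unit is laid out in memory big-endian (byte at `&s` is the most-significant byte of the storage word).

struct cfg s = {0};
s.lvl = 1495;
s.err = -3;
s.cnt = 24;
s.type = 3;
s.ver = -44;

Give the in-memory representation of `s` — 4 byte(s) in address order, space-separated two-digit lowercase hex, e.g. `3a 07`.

5d 7a c1 d4

lvl (12b) val=1495 bits=0x5d7 at bit 20: 0x5d700000
err (3b) val=-3 bits=0x5 at bit 17: 0x5d7a0000
cnt (6b) val=24 bits=0x18 at bit 11: 0x5d7ac000
type (4b) val=3 bits=0x3 at bit 7: 0x5d7ac180
ver (7b) val=-44 bits=0x54 at bit 0: 0x5d7ac1d4
word = 0x5d7ac1d4 → big-endian bytes:
  [0]=0x5d  [1]=0x7a  [2]=0xc1  [3]=0xd4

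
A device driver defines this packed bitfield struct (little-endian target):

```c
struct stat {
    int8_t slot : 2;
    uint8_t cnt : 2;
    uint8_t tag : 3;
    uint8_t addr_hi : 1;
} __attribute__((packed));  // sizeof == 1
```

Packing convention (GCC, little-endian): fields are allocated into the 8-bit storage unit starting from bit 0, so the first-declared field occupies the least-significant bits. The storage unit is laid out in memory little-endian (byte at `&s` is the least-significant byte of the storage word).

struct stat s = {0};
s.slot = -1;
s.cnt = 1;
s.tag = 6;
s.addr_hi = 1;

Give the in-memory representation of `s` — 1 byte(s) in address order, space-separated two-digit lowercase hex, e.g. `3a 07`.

slot (2b) val=-1 bits=0x3 at bit 0: 0x03
cnt (2b) val=1 bits=0x1 at bit 2: 0x07
tag (3b) val=6 bits=0x6 at bit 4: 0x67
addr_hi (1b) val=1 bits=0x1 at bit 7: 0xe7
word = 0xe7 → little-endian bytes:
  [0]=0xe7

e7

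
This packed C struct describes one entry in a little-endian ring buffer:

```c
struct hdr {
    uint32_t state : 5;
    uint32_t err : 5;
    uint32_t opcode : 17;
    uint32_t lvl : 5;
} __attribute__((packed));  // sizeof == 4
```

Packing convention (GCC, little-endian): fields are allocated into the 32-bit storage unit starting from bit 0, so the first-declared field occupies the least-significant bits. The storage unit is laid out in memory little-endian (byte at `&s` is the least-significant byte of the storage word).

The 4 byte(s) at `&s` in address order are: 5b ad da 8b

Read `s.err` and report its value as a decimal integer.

10

[0]=0x5b [1]=0xad [2]=0xda [3]=0x8b (little-endian) → word 0x8bdaad5b
state:5 @ bit 0 → (0x8bdaad5b>>0)&0x1f = 0x1b
err:5 @ bit 5 → (0x8bdaad5b>>5)&0x1f = 0xa  ←
opcode:17 @ bit 10 → (0x8bdaad5b>>10)&0x1ffff = 0xf6ab
lvl:5 @ bit 27 → (0x8bdaad5b>>27)&0x1f = 0x11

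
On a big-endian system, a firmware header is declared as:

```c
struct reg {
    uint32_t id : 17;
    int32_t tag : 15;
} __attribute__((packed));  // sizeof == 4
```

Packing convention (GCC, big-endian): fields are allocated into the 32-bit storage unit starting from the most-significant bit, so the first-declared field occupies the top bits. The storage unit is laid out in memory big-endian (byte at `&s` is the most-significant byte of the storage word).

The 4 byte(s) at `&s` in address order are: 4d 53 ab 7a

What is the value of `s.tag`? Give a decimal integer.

[0]=0x4d [1]=0x53 [2]=0xab [3]=0x7a (big-endian) → word 0x4d53ab7a
id [15+:17] = (word>>15) & 0x1ffff = 39591
tag [0+:15] = (word>>0) & 0x7fff = 11130  ←
tag signed 15b, MSB=0: value = 11130

11130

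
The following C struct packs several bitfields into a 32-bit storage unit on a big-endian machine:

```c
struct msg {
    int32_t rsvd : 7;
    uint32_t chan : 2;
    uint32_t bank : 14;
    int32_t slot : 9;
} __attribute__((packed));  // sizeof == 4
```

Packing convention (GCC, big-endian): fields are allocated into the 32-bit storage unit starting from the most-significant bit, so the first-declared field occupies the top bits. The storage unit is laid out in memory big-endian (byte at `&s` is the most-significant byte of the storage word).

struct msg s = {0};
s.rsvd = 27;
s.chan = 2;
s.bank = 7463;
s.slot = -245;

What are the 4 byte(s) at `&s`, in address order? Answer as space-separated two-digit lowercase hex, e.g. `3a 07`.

rsvd (7b) val=27 bits=0x1b at bit 25: 0x36000000
chan (2b) val=2 bits=0x2 at bit 23: 0x37000000
bank (14b) val=7463 bits=0x1d27 at bit 9: 0x373a4e00
slot (9b) val=-245 bits=0x10b at bit 0: 0x373a4f0b
word = 0x373a4f0b → big-endian bytes:
  [0]=0x37  [1]=0x3a  [2]=0x4f  [3]=0x0b

37 3a 4f 0b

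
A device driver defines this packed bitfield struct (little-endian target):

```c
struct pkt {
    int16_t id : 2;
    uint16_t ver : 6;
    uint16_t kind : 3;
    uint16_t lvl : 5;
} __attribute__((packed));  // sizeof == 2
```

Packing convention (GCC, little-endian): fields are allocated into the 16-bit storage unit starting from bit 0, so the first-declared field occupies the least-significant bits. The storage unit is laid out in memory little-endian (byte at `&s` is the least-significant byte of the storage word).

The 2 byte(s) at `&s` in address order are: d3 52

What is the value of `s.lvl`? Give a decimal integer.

[0]=0xd3 [1]=0x52 (little-endian) → word 0x52d3
id:2 @ bit 0 → (0x52d3>>0)&0x3 = 0x3
ver:6 @ bit 2 → (0x52d3>>2)&0x3f = 0x34
kind:3 @ bit 8 → (0x52d3>>8)&0x7 = 0x2
lvl:5 @ bit 11 → (0x52d3>>11)&0x1f = 0xa  ←

10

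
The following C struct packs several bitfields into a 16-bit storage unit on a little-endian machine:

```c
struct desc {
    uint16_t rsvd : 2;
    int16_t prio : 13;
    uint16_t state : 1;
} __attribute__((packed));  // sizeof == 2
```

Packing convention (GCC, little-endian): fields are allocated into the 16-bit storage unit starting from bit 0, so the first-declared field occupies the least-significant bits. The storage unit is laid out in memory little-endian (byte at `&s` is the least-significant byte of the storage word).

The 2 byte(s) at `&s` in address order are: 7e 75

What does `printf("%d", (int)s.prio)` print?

-673

[0]=0x7e [1]=0x75 (little-endian) → word 0x757e
rsvd:2 @ bit 0 → (0x757e>>0)&0x3 = 0x2
prio:13 @ bit 2 → (0x757e>>2)&0x1fff = 0x1d5f  ←
state:1 @ bit 15 → (0x757e>>15)&0x1 = 0x0
prio signed 13b, MSB=1: 7519 - 8192 = -673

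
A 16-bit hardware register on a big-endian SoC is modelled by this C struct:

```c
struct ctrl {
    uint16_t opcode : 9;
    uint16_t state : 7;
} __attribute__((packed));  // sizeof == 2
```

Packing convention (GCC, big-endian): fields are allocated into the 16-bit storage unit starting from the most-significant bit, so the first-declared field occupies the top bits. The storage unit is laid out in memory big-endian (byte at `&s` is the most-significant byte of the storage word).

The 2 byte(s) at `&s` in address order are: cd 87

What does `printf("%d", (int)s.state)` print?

7

[0]=0xcd [1]=0x87 (big-endian) → word 0xcd87
opcode [7+:9] = (word>>7) & 0x1ff = 411
state [0+:7] = (word>>0) & 0x7f = 7  ←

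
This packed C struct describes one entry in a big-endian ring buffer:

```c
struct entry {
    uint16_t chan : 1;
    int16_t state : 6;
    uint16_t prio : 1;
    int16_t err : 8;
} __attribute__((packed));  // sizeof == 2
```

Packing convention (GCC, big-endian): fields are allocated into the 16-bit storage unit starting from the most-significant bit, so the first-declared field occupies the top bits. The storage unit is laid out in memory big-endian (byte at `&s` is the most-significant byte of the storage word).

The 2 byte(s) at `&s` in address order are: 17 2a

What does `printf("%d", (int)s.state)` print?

11

[0]=0x17 [1]=0x2a (big-endian) → word 0x172a
chan [15+:1] = (word>>15) & 0x1 = 0
state [9+:6] = (word>>9) & 0x3f = 11  ←
prio [8+:1] = (word>>8) & 0x1 = 1
err [0+:8] = (word>>0) & 0xff = 42
state signed 6b, MSB=0: value = 11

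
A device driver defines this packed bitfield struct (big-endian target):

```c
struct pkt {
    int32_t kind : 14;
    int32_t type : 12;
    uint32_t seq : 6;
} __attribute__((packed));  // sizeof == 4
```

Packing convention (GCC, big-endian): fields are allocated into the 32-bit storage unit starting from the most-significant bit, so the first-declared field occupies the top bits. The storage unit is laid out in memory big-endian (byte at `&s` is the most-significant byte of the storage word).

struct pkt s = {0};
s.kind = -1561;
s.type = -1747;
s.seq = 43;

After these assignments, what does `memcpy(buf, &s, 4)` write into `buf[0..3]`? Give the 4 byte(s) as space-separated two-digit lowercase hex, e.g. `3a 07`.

e7 9e 4b 6b

[18+:14] kind=-1561 & 0x3fff = 0x39e7; word=0xe79c0000
[6+:12] type=-1747 & 0xfff = 0x92d; word=0xe79e4b40
[0+:6] seq=43 & 0x3f = 0x2b; word=0xe79e4b6b
word = 0xe79e4b6b → big-endian bytes:
  [0]=0xe7  [1]=0x9e  [2]=0x4b  [3]=0x6b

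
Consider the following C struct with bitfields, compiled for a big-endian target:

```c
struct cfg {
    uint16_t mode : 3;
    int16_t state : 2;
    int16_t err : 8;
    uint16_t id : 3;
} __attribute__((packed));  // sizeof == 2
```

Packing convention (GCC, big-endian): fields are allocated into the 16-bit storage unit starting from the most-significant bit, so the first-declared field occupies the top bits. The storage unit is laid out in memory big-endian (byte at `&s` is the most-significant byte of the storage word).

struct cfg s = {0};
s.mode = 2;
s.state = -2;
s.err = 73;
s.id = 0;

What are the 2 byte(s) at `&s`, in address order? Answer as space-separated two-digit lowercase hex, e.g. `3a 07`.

52 48

mode:3 = 2 → 0x2 << 13 → word 0x4000
state:2 = -2 → 0x2 << 11 → word 0x5000
err:8 = 73 → 0x49 << 3 → word 0x5248
id:3 = 0 → 0x0 << 0 → word 0x5248
word = 0x5248 → big-endian bytes:
  [0]=0x52  [1]=0x48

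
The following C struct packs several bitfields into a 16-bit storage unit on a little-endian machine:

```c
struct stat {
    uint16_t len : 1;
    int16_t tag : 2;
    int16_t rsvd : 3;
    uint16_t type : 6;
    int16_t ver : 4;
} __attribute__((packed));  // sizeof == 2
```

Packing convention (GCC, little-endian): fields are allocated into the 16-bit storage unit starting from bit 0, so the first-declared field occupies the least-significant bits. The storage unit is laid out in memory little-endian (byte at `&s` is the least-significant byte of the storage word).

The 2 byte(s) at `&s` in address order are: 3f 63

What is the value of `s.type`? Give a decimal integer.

[0]=0x3f [1]=0x63 (little-endian) → word 0x633f
len [0+:1] = (word>>0) & 0x1 = 1
tag [1+:2] = (word>>1) & 0x3 = 3
rsvd [3+:3] = (word>>3) & 0x7 = 7
type [6+:6] = (word>>6) & 0x3f = 12  ←
ver [12+:4] = (word>>12) & 0xf = 6

12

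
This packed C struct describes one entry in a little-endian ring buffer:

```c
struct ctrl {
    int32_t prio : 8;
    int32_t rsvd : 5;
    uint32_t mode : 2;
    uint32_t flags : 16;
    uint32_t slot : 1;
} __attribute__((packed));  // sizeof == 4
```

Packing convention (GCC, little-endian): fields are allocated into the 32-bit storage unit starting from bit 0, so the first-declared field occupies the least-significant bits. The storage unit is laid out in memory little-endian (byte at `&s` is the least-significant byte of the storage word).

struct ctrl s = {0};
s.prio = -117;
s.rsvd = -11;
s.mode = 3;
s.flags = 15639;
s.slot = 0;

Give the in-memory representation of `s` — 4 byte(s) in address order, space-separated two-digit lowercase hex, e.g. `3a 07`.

8b f5 8b 1e

[0+:8] prio=-117 & 0xff = 0x8b; word=0x0000008b
[8+:5] rsvd=-11 & 0x1f = 0x15; word=0x0000158b
[13+:2] mode=3 & 0x3 = 0x3; word=0x0000758b
[15+:16] flags=15639 & 0xffff = 0x3d17; word=0x1e8bf58b
[31+:1] slot=0 & 0x1 = 0x0; word=0x1e8bf58b
word = 0x1e8bf58b → little-endian bytes:
  [0]=0x8b  [1]=0xf5  [2]=0x8b  [3]=0x1e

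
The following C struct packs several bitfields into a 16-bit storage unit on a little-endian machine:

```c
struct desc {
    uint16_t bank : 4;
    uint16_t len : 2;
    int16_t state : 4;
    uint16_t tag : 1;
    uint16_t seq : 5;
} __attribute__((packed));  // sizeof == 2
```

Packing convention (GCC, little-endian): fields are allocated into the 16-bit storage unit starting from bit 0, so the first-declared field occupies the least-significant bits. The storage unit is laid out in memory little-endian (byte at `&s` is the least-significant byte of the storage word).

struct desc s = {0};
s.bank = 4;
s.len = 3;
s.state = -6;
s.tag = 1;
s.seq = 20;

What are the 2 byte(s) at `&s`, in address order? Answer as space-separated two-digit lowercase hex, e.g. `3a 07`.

b4 a6

[0+:4] bank=4 & 0xf = 0x4; word=0x0004
[4+:2] len=3 & 0x3 = 0x3; word=0x0034
[6+:4] state=-6 & 0xf = 0xa; word=0x02b4
[10+:1] tag=1 & 0x1 = 0x1; word=0x06b4
[11+:5] seq=20 & 0x1f = 0x14; word=0xa6b4
word = 0xa6b4 → little-endian bytes:
  [0]=0xb4  [1]=0xa6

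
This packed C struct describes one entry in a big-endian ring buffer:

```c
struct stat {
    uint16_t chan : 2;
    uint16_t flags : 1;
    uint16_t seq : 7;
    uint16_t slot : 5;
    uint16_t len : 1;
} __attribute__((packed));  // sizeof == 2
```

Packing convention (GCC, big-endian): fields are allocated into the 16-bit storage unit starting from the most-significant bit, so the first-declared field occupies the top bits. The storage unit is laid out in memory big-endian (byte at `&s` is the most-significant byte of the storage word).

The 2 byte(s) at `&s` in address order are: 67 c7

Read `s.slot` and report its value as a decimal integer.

[0]=0x67 [1]=0xc7 (big-endian) → word 0x67c7
chan [14+:2] = (word>>14) & 0x3 = 1
flags [13+:1] = (word>>13) & 0x1 = 1
seq [6+:7] = (word>>6) & 0x7f = 31
slot [1+:5] = (word>>1) & 0x1f = 3  ←
len [0+:1] = (word>>0) & 0x1 = 1

3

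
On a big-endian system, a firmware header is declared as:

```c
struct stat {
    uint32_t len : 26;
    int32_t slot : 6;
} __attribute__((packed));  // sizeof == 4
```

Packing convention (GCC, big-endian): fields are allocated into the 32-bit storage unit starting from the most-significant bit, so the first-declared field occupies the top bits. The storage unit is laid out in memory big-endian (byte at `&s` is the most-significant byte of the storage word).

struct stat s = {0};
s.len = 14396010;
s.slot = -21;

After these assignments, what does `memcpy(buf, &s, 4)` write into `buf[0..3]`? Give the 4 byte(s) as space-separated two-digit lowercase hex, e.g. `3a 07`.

[6+:26] len=14396010 & 0x3ffffff = 0xdbaa6a; word=0x36ea9a80
[0+:6] slot=-21 & 0x3f = 0x2b; word=0x36ea9aab
word = 0x36ea9aab → big-endian bytes:
  [0]=0x36  [1]=0xea  [2]=0x9a  [3]=0xab

36 ea 9a ab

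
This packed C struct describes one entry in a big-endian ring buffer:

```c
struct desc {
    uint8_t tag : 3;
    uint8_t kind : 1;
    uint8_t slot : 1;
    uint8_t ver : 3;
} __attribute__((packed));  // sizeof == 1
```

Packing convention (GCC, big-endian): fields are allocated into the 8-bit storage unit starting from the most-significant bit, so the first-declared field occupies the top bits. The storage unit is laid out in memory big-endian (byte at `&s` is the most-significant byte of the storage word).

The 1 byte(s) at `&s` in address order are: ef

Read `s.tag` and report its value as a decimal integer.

[0]=0xef (big-endian) → word 0xef
tag [5+:3] = (word>>5) & 0x7 = 7  ←
kind [4+:1] = (word>>4) & 0x1 = 0
slot [3+:1] = (word>>3) & 0x1 = 1
ver [0+:3] = (word>>0) & 0x7 = 7

7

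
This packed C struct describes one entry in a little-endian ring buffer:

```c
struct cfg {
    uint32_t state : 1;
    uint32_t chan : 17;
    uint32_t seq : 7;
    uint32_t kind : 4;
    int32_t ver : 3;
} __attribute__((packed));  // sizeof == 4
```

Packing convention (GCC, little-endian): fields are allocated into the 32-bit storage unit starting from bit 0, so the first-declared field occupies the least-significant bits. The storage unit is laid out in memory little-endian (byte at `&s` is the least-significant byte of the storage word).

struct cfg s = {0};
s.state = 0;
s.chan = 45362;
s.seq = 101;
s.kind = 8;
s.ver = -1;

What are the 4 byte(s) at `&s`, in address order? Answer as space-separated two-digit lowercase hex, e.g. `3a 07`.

state:1 = 0 → 0x0 << 0 → word 0x00000000
chan:17 = 45362 → 0xb132 << 1 → word 0x00016264
seq:7 = 101 → 0x65 << 18 → word 0x01956264
kind:4 = 8 → 0x8 << 25 → word 0x11956264
ver:3 = -1 → 0x7 << 29 → word 0xf1956264
word = 0xf1956264 → little-endian bytes:
  [0]=0x64  [1]=0x62  [2]=0x95  [3]=0xf1

64 62 95 f1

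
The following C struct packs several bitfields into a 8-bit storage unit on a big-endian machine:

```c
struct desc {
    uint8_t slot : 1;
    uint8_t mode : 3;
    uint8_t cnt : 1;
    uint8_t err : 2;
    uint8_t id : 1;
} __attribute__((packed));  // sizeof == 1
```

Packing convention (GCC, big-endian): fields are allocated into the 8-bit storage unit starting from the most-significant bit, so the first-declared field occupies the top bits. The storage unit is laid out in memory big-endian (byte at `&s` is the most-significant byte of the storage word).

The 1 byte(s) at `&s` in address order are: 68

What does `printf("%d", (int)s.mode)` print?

6

[0]=0x68 (big-endian) → word 0x68
slot [7+:1] = (word>>7) & 0x1 = 0
mode [4+:3] = (word>>4) & 0x7 = 6  ←
cnt [3+:1] = (word>>3) & 0x1 = 1
err [1+:2] = (word>>1) & 0x3 = 0
id [0+:1] = (word>>0) & 0x1 = 0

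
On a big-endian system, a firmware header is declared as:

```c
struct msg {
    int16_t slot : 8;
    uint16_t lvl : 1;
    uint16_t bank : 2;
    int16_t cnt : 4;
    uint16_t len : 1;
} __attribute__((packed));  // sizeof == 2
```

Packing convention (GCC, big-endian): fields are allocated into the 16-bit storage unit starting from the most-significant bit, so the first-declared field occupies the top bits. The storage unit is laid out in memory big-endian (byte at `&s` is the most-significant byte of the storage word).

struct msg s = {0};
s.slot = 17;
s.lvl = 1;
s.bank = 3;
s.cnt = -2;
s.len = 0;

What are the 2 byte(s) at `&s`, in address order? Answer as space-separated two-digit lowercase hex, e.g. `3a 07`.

11 fc

[8+:8] slot=17 & 0xff = 0x11; word=0x1100
[7+:1] lvl=1 & 0x1 = 0x1; word=0x1180
[5+:2] bank=3 & 0x3 = 0x3; word=0x11e0
[1+:4] cnt=-2 & 0xf = 0xe; word=0x11fc
[0+:1] len=0 & 0x1 = 0x0; word=0x11fc
word = 0x11fc → big-endian bytes:
  [0]=0x11  [1]=0xfc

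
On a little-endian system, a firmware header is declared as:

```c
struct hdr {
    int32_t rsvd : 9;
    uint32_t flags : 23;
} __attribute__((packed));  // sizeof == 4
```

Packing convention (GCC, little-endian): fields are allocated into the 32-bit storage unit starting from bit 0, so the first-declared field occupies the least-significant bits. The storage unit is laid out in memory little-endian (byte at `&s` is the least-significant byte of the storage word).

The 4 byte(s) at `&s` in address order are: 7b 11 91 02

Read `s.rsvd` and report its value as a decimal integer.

-133

[0]=0x7b [1]=0x11 [2]=0x91 [3]=0x02 (little-endian) → word 0x0291117b
rsvd [0+:9] = (word>>0) & 0x1ff = 379  ←
flags [9+:23] = (word>>9) & 0x7fffff = 84104
rsvd signed 9b, MSB=1: 379 - 512 = -133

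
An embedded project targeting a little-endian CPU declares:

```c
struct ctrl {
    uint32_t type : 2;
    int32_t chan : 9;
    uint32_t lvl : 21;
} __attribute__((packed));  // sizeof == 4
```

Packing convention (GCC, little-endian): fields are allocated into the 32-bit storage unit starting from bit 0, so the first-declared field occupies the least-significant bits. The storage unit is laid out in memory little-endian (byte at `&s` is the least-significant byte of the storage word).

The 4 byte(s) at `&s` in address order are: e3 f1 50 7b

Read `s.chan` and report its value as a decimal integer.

[0]=0xe3 [1]=0xf1 [2]=0x50 [3]=0x7b (little-endian) → word 0x7b50f1e3
type:2 @ bit 0 → (0x7b50f1e3>>0)&0x3 = 0x3
chan:9 @ bit 2 → (0x7b50f1e3>>2)&0x1ff = 0x78  ←
lvl:21 @ bit 11 → (0x7b50f1e3>>11)&0x1fffff = 0xf6a1e
chan signed 9b, MSB=0: value = 120

120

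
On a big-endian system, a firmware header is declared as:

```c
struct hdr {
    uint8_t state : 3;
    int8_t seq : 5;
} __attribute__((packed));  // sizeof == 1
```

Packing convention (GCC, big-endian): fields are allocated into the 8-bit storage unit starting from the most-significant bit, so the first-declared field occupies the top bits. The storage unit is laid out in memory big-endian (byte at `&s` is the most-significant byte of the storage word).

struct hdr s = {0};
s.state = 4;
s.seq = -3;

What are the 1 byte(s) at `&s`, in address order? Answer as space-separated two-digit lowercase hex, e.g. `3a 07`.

9d

state:3 = 4 → 0x4 << 5 → word 0x80
seq:5 = -3 → 0x1d << 0 → word 0x9d
word = 0x9d → big-endian bytes:
  [0]=0x9d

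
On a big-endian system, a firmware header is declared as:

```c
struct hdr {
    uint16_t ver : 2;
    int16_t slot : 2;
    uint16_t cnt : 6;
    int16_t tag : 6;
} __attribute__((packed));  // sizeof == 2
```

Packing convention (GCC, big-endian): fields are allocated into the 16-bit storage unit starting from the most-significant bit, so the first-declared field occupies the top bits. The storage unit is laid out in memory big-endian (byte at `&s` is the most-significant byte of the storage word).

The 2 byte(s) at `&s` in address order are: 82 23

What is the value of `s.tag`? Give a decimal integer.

[0]=0x82 [1]=0x23 (big-endian) → word 0x8223
ver [14+:2] = (word>>14) & 0x3 = 2
slot [12+:2] = (word>>12) & 0x3 = 0
cnt [6+:6] = (word>>6) & 0x3f = 8
tag [0+:6] = (word>>0) & 0x3f = 35  ←
tag signed 6b, MSB=1: 35 - 64 = -29

-29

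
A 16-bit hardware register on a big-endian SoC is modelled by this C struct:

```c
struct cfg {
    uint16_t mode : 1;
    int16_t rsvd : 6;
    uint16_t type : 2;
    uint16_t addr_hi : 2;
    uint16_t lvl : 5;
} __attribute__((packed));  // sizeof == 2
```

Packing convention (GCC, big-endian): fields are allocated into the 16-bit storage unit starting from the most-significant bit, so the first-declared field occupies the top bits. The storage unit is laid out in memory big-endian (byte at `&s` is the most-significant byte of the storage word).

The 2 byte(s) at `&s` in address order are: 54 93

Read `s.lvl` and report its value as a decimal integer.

19

[0]=0x54 [1]=0x93 (big-endian) → word 0x5493
mode [15+:1] = (word>>15) & 0x1 = 0
rsvd [9+:6] = (word>>9) & 0x3f = 42
type [7+:2] = (word>>7) & 0x3 = 1
addr_hi [5+:2] = (word>>5) & 0x3 = 0
lvl [0+:5] = (word>>0) & 0x1f = 19  ←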